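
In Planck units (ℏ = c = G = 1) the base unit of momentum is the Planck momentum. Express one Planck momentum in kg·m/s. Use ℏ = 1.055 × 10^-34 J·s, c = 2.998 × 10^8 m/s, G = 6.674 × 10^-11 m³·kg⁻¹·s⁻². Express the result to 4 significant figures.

p_P = √(ℏc³/G)
  = √(42.60)
  = 6.527 kg·m/s

6.527 kg·m/s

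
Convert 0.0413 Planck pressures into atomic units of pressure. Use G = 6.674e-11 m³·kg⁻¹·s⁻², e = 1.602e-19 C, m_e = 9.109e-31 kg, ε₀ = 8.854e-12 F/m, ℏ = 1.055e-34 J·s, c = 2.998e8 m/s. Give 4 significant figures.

6.531e98

Planck pressure: p_P = c⁷/(ℏG²) = 4.632e113 Pa
atomic unit of pressure: P_au = E_h/a₀³ = m_e⁴e¹⁰/((4πε₀)⁵ℏ⁸) = 2.929e13 Pa
0.0413 × 4.632e113 / 2.929e13 = 6.531e98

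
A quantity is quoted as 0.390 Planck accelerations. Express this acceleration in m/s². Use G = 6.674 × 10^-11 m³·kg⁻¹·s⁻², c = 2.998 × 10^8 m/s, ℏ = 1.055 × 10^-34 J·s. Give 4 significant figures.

One Planck acceleration: a_P = √(c⁷/(ℏG)) = 5.560 × 10^51 m/s².
0.390 × 5.560 × 10^51 m/s² = 2.168 × 10^51 m/s²

2.168 × 10^51 m/s²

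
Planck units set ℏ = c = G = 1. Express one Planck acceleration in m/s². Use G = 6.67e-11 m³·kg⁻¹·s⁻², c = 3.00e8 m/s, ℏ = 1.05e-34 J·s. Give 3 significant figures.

5.59e51 m/s²

The unique combination of the constants set to 1 with dimensions of acceleration is a_P = √(c⁷/(ℏG)).
  = √(3.12e103)
  = 5.59e51 m/s²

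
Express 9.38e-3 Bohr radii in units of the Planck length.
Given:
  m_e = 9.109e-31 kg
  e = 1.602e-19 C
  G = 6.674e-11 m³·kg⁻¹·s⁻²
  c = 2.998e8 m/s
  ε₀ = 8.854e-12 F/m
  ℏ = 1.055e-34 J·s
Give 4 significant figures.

Bohr radius: a₀ = 4πε₀ℏ²/(m_e e²) = 5.297e-11 m
Planck length: ℓ_P = √(ℏG/c³) = 1.616e-35 m
9.38e-3 × 5.297e-11 / 1.616e-35 = 3.074e22

3.074e22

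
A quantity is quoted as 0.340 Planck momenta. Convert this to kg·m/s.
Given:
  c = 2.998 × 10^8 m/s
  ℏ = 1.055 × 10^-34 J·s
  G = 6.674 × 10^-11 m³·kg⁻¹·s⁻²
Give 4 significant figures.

2.219 kg·m/s

One Planck momentum: p_P = √(ℏc³/G) = 6.527 kg·m/s.
0.340 × 6.527 kg·m/s = 2.219 kg·m/s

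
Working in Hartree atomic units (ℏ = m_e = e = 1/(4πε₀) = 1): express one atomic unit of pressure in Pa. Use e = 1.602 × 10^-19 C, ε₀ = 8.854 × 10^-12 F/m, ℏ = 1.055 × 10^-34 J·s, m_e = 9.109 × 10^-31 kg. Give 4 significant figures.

From ℏ = m_e = e = 1/(4πε₀) = 1 the pressure scale is P_au = E_h/a₀³ = m_e⁴e¹⁰/((4πε₀)⁵ℏ⁸).
E_h = 4.354 × 10^-18 J
a₀ = 5.297 × 10^-11 m
E_h/a₀³ = 2.929 × 10^13 Pa

2.929 × 10^13 Pa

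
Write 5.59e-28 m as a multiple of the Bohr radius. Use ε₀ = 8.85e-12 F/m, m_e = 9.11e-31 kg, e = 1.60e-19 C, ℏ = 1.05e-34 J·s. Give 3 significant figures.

Bohr radius: a₀ = 4πε₀ℏ²/(m_e e²) = 5.26e-11 m.
5.59e-28 / 5.26e-11 = 1.06e-17

1.06e-17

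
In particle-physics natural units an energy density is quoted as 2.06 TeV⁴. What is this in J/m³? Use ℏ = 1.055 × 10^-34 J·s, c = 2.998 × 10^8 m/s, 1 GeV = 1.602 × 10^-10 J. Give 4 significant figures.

4.288 × 10^49 J/m³

[E]/[L]³ = [E]⁴/(ℏc)³; restore (ℏc)⁻³.
1 GeV⁴ → 1/(ℏc)³ × (1 GeV in J)⁴ = 2.082 × 10^37 J/m³.
Convert the energy scale: 2.06 TeV⁴ = 2.06 × 10^12 GeV⁴.
Result: 2.06 × 10^12 × 2.082 × 10^37 = 4.288 × 10^49 J/m³.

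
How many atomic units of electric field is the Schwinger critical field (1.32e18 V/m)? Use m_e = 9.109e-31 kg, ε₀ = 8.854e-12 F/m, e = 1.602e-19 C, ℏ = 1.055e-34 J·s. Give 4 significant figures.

2.573e6

atomic unit of electric field: E_au = E_h/(e a₀) = m_e²e⁵/((4πε₀)³ℏ⁴) = 5.131e11 V/m.
1.32e18 / 5.131e11 = 2.573e6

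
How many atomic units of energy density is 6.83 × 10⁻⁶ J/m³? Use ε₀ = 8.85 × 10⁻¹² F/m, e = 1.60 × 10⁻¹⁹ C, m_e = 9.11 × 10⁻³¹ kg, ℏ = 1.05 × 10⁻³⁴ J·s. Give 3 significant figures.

2.27 × 10⁻¹⁹

atomic unit of energy density: u_au = E_h/a₀³ = m_e⁴e¹⁰/((4πε₀)⁵ℏ⁸) = 3.01 × 10¹³ J/m³.
6.83 × 10⁻⁶ / 3.01 × 10¹³ = 2.27 × 10⁻¹⁹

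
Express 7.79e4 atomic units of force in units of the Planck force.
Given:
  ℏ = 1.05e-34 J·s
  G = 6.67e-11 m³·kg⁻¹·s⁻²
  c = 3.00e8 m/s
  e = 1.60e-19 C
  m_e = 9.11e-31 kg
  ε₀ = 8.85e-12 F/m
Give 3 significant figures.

5.34e-47

atomic unit of force: F_au = E_h/a₀ = m_e²e⁶/((4πε₀)³ℏ⁴) = 8.33e-8 N
Planck force: F_P = c⁴/G = 1.21e44 N
7.79e4 × 8.33e-8 / 1.21e44 = 5.34e-47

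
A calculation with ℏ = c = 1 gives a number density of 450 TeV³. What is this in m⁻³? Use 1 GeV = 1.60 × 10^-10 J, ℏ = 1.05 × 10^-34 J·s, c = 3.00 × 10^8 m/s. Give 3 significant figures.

Number density is [L]⁻³ = [E]³/(ℏc)³.
1 GeV³ → 1/(ℏc)³ × (1 GeV in J)³ = 1.31 × 10^47 m⁻³.
Convert the energy scale: 450 TeV³ = 4.50 × 10^11 GeV³.
Result: 4.50 × 10^11 × 1.31 × 10^47 = 5.90 × 10^58 m⁻³.

5.90 × 10^58 m⁻³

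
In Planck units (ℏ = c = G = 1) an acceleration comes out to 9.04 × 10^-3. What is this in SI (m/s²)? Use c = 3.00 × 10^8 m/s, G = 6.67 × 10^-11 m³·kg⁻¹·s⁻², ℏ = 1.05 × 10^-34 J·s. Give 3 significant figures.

5.05 × 10^49 m/s²

One Planck acceleration: a_P = √(c⁷/(ℏG)) = 5.59 × 10^51 m/s².
9.04 × 10^-3 × 5.59 × 10^51 m/s² = 5.05 × 10^49 m/s²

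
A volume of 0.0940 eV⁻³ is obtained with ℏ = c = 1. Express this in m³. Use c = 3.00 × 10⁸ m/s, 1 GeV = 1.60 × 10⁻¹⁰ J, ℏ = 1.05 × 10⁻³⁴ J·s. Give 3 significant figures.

Volume is [L]³ = [E]⁻³·(ℏc)³.
1 GeV⁻³ → (ℏc)³ × (1 GeV in J)⁻³ = 7.63 × 10⁻⁴⁸ m³.
Convert the energy scale: 0.0940 eV⁻³ = 9.40 × 10²⁵ GeV⁻³.
Result: 9.40 × 10²⁵ × 7.63 × 10⁻⁴⁸ = 7.17 × 10⁻²² m³.

7.17 × 10⁻²² m³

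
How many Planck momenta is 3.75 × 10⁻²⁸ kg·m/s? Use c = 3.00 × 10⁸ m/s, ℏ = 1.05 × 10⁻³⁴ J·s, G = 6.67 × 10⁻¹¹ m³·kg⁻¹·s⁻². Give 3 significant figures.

5.75 × 10⁻²⁹

Planck momentum: p_P = √(ℏc³/G) = 6.52 kg·m/s.
3.75 × 10⁻²⁸ / 6.52 = 5.75 × 10⁻²⁹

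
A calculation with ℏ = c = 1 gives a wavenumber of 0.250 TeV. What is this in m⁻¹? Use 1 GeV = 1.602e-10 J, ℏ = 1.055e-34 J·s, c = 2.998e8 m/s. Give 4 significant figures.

Inverse length is [E]/(ℏc).
1 GeV → 1/(ℏc) × (1 GeV in J) = 5.065e15 m⁻¹.
Convert the energy scale: 0.250 TeV = 250 GeV.
Result: 250 × 5.065e15 = 1.266e18 m⁻¹.

1.266e18 m⁻¹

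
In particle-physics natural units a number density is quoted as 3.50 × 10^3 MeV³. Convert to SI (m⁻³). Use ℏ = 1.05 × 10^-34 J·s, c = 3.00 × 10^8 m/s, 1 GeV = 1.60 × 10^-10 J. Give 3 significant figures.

Number density is [L]⁻³ = [E]³/(ℏc)³.
1 GeV³ → 1/(ℏc)³ × (1 GeV in J)³ = 1.31 × 10^47 m⁻³.
Convert the energy scale: 3.50 × 10^3 MeV³ = 3.50 × 10^-6 GeV³.
Result: 3.50 × 10^-6 × 1.31 × 10^47 = 4.59 × 10^41 m⁻³.

4.59 × 10^41 m⁻³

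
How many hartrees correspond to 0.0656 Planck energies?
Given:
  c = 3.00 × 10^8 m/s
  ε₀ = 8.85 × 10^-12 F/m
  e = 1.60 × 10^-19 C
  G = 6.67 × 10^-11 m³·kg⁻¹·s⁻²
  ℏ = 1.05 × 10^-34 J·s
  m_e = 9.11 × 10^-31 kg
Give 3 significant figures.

Planck energy: E_P = √(ℏc⁵/G) = 1.96 × 10^9 J
hartree: E_h = m_e e⁴/(4πε₀ℏ)² = 4.38 × 10^-18 J
0.0656 × 1.96 × 10^9 / 4.38 × 10^-18 = 2.93 × 10^25

2.93 × 10^25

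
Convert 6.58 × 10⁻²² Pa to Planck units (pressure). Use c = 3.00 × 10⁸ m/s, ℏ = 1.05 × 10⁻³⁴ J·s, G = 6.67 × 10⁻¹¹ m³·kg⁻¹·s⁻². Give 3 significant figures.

1.41 × 10⁻¹³⁵

Planck pressure: p_P = c⁷/(ℏG²) = 4.68 × 10¹¹³ Pa.
6.58 × 10⁻²² / 4.68 × 10¹¹³ = 1.41 × 10⁻¹³⁵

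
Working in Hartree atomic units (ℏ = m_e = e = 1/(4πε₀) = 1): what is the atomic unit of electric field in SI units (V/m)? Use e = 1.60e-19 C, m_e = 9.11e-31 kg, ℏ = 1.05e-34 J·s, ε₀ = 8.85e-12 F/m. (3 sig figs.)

5.20e11 V/m

The unique combination of the constants set to 1 with dimensions of electric field is E_au = E_h/(e a₀) = m_e²e⁵/((4πε₀)³ℏ⁴).
E_h = 4.38e-18 J
a₀ = 5.26e-11 m
E_h/(e·a₀) = 5.20e11 V/m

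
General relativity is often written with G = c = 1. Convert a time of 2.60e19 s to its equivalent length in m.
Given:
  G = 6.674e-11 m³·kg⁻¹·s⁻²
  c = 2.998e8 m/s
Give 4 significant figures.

Time → length via c.
2.60e19 s × (c) = 7.795e27 m

7.795e27 m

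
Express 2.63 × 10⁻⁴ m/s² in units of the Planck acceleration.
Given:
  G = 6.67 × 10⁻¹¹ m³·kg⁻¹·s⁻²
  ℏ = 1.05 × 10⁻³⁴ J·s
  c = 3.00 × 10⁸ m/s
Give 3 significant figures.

Planck acceleration: a_P = √(c⁷/(ℏG)) = 5.59 × 10⁵¹ m/s².
2.63 × 10⁻⁴ / 5.59 × 10⁵¹ = 4.71 × 10⁻⁵⁶

4.71 × 10⁻⁵⁶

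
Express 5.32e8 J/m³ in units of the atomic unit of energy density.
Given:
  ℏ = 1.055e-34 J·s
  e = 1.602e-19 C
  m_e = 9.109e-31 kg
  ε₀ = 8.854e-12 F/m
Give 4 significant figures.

atomic unit of energy density: u_au = E_h/a₀³ = m_e⁴e¹⁰/((4πε₀)⁵ℏ⁸) = 2.929e13 J/m³.
5.32e8 / 2.929e13 = 1.816e-5

1.816e-5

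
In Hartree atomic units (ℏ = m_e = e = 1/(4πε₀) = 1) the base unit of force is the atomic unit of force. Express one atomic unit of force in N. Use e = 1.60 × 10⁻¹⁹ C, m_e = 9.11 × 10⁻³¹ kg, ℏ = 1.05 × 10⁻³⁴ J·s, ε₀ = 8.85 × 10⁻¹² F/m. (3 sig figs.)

F_au = E_h/a₀ = m_e²e⁶/((4πε₀)³ℏ⁴)
E_h = 4.38 × 10⁻¹⁸ J
a₀ = 5.26 × 10⁻¹¹ m
E_h/a₀ = 8.33 × 10⁻⁸ N

8.33 × 10⁻⁸ N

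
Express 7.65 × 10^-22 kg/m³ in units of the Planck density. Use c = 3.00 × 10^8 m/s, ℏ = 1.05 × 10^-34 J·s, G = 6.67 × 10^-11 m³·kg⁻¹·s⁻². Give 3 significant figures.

Planck density: ρ_P = c⁵/(ℏG²) = 5.20 × 10^96 kg/m³.
7.65 × 10^-22 / 5.20 × 10^96 = 1.47 × 10^-118

1.47 × 10^-118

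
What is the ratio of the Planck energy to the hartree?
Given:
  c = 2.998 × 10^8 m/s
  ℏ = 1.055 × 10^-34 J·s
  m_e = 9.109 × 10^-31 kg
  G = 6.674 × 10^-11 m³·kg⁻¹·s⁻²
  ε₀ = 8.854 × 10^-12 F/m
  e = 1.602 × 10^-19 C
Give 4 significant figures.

4.494 × 10^26

Planck energy: E_P = √(ℏc⁵/G) = 1.957 × 10^9 J
hartree: E_h = m_e e⁴/(4πε₀ℏ)² = 4.354 × 10^-18 J
ratio = 1.957 × 10^9 / 4.354 × 10^-18 = 4.494 × 10^26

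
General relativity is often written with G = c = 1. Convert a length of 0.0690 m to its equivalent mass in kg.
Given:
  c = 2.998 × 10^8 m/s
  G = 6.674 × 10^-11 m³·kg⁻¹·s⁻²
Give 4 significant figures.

Length → mass via c²/G.
0.0690 m × (c²/G) = 9.292 × 10^25 kg

9.292 × 10^25 kg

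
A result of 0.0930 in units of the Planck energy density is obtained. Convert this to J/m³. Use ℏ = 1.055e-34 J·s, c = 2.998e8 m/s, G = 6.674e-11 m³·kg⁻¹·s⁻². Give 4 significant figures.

One Planck energy density: u_P = c⁷/(ℏG²) = 4.632e113 J/m³.
0.0930 × 4.632e113 J/m³ = 4.308e112 J/m³

4.308e112 J/m³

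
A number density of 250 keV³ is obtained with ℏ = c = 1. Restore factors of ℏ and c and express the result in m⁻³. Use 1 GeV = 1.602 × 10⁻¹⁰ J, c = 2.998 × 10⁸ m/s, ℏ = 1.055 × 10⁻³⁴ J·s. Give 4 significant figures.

3.248 × 10³¹ m⁻³

Number density is [L]⁻³ = [E]³/(ℏc)³.
1 GeV³ → 1/(ℏc)³ × (1 GeV in J)³ = 1.299 × 10⁴⁷ m⁻³.
Convert the energy scale: 250 keV³ = 2.50 × 10⁻¹⁶ GeV³.
Result: 2.50 × 10⁻¹⁶ × 1.299 × 10⁴⁷ = 3.248 × 10³¹ m⁻³.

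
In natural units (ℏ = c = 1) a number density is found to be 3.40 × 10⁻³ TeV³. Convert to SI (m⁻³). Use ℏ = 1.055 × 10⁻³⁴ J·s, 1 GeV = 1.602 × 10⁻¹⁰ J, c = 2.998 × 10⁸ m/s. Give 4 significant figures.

4.418 × 10⁵³ m⁻³

Number density is [L]⁻³ = [E]³/(ℏc)³.
1 GeV³ → 1/(ℏc)³ × (1 GeV in J)³ = 1.299 × 10⁴⁷ m⁻³.
Convert the energy scale: 3.40 × 10⁻³ TeV³ = 3.40 × 10⁶ GeV³.
Result: 3.40 × 10⁶ × 1.299 × 10⁴⁷ = 4.418 × 10⁵³ m⁻³.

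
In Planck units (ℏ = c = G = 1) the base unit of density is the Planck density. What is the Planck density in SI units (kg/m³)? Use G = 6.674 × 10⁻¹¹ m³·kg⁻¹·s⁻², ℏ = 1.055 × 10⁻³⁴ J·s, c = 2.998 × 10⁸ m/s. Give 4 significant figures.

ρ_P = c⁵/(ℏG²)
  = 2.422 × 10⁴² / 4.699 × 10⁻⁵⁵
  = 5.154 × 10⁹⁶ kg/m³

5.154 × 10⁹⁶ kg/m³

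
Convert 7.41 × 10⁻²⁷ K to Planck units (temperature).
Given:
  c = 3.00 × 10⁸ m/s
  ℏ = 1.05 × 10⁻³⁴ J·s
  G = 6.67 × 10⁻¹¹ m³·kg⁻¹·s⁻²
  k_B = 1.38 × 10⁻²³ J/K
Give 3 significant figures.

5.23 × 10⁻⁵⁹

Planck temperature: T_P = √(ℏc⁵/G) / k_B = 1.42 × 10³² K.
7.41 × 10⁻²⁷ / 1.42 × 10³² = 5.23 × 10⁻⁵⁹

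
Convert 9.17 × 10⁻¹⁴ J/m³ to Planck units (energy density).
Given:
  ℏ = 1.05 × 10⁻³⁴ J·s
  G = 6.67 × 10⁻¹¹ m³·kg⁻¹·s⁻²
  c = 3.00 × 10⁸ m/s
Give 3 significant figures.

Planck energy density: u_P = c⁷/(ℏG²) = 4.68 × 10¹¹³ J/m³.
9.17 × 10⁻¹⁴ / 4.68 × 10¹¹³ = 1.96 × 10⁻¹²⁷

1.96 × 10⁻¹²⁷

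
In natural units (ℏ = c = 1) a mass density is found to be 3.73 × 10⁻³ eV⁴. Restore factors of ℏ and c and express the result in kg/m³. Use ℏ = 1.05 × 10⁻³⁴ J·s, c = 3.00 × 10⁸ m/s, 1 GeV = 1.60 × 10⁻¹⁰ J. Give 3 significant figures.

8.69 × 10⁻¹⁹ kg/m³

Mass density is [E]/(c²[L]³) = [E]⁴/(ℏ³c⁵).
1 GeV⁴ → 1/(ℏ³c⁵) × (1 GeV in J)⁴ = 2.33 × 10²⁰ kg/m³.
Convert the energy scale: 3.73 × 10⁻³ eV⁴ = 3.73 × 10⁻³⁹ GeV⁴.
Result: 3.73 × 10⁻³⁹ × 2.33 × 10²⁰ = 8.69 × 10⁻¹⁹ kg/m³.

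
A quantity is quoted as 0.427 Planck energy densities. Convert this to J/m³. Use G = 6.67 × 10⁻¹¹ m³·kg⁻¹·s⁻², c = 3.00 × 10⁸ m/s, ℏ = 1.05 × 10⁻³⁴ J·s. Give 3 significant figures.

2.00 × 10¹¹³ J/m³

One Planck energy density: u_P = c⁷/(ℏG²) = 4.68 × 10¹¹³ J/m³.
0.427 × 4.68 × 10¹¹³ J/m³ = 2.00 × 10¹¹³ J/m³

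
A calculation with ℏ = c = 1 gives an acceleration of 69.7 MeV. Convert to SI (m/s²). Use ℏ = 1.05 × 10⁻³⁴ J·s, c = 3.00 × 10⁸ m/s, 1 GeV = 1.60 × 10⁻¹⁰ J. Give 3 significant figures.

Acceleration is [L]/[T]² = c·[E]/ℏ.
1 GeV → c/ℏ × (1 GeV in J) = 4.57 × 10³² m/s².
Convert the energy scale: 69.7 MeV = 0.0697 GeV.
Result: 0.0697 × 4.57 × 10³² = 3.19 × 10³¹ m/s².

3.19 × 10³¹ m/s²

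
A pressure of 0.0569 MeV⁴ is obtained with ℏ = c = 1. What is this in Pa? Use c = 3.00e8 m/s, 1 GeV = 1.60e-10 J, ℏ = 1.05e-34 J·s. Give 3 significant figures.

Pressure is [E]/[L]³ = [E]⁴/(ℏc)³.
1 GeV⁴ → 1/(ℏc)³ × (1 GeV in J)⁴ = 2.10e37 Pa.
Convert the energy scale: 0.0569 MeV⁴ = 5.69e-14 GeV⁴.
Result: 5.69e-14 × 2.10e37 = 1.19e24 Pa.

1.19e24 Pa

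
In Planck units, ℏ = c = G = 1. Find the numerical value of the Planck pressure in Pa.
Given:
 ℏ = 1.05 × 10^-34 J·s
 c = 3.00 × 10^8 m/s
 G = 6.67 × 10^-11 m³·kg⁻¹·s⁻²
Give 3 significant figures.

4.68 × 10^113 Pa

Dimensional analysis gives p_P = c⁷/(ℏG²).
  = 2.19 × 10^59 / 4.67 × 10^-55
  = 4.68 × 10^113 Pa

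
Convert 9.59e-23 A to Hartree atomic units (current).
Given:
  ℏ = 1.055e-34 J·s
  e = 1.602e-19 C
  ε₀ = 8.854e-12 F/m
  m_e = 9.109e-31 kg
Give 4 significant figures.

atomic unit of electric current: I_au = e E_h/ℏ = m_e e⁵/((4πε₀)²ℏ³) = 6.612e-3 A.
9.59e-23 / 6.612e-3 = 1.450e-20

1.450e-20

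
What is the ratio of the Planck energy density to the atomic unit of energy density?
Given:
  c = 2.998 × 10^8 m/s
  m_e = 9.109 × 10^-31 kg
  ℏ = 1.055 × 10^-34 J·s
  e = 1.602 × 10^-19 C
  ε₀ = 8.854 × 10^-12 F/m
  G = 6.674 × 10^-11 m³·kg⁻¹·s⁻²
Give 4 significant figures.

1.581 × 10^100

Planck energy density: u_P = c⁷/(ℏG²) = 4.632 × 10^113 J/m³
atomic unit of energy density: u_au = E_h/a₀³ = m_e⁴e¹⁰/((4πε₀)⁵ℏ⁸) = 2.929 × 10^13 J/m³
ratio = 4.632 × 10^113 / 2.929 × 10^13 = 1.581 × 10^100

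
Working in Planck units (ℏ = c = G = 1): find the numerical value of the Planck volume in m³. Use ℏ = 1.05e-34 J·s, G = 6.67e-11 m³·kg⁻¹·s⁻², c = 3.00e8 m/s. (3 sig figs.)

4.18e-105 m³

From ℏ = c = G = 1 the volume scale is V_P = (ℏG/c³)^(3/2).
  = √(1.75e-209)
  = 4.18e-105 m³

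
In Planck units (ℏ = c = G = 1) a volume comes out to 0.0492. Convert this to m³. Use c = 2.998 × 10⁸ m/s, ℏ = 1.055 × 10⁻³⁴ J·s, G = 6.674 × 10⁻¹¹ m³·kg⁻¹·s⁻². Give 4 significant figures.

One Planck volume: V_P = (ℏG/c³)^(3/2) = 4.224 × 10⁻¹⁰⁵ m³.
0.0492 × 4.224 × 10⁻¹⁰⁵ m³ = 2.078 × 10⁻¹⁰⁶ m³

2.078 × 10⁻¹⁰⁶ m³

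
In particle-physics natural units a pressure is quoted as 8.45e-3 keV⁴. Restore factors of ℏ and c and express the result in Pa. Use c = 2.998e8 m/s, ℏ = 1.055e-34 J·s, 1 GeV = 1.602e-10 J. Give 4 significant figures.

Pressure is [E]/[L]³ = [E]⁴/(ℏc)³.
1 GeV⁴ → 1/(ℏc)³ × (1 GeV in J)⁴ = 2.082e37 Pa.
Convert the energy scale: 8.45e-3 keV⁴ = 8.45e-27 GeV⁴.
Result: 8.45e-27 × 2.082e37 = 1.759e11 Pa.

1.759e11 Pa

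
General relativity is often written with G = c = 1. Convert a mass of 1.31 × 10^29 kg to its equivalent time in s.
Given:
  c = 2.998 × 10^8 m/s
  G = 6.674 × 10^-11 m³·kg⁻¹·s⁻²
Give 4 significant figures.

3.245 × 10^-7 s

Mass → time via G/c³.
1.31 × 10^29 kg × (G/c³) = 3.245 × 10^-7 s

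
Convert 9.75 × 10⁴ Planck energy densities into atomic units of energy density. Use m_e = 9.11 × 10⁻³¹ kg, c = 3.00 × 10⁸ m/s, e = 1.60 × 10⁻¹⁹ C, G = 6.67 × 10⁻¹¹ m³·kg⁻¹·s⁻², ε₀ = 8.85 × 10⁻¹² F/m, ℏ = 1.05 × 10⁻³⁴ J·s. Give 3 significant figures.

Planck energy density: u_P = c⁷/(ℏG²) = 4.68 × 10¹¹³ J/m³
atomic unit of energy density: u_au = E_h/a₀³ = m_e⁴e¹⁰/((4πε₀)⁵ℏ⁸) = 3.01 × 10¹³ J/m³
9.75 × 10⁴ × 4.68 × 10¹¹³ / 3.01 × 10¹³ = 1.52 × 10¹⁰⁵

1.52 × 10¹⁰⁵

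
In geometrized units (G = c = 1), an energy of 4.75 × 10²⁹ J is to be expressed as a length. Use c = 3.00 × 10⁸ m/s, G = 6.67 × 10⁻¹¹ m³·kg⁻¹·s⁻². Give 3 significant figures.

Energy → length via G/c⁴.
4.75 × 10²⁹ J × (G/c⁴) = 3.91 × 10⁻¹⁵ m

3.91 × 10⁻¹⁵ m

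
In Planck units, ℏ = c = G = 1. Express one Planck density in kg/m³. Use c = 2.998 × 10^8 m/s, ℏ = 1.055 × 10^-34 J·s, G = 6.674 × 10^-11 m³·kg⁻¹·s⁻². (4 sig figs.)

5.154 × 10^96 kg/m³

Dimensional analysis gives ρ_P = c⁵/(ℏG²).
  = 2.422 × 10^42 / 4.699 × 10^-55
  = 5.154 × 10^96 kg/m³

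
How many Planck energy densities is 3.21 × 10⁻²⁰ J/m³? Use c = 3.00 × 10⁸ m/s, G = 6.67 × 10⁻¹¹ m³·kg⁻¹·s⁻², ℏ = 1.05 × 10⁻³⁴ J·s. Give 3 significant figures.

Planck energy density: u_P = c⁷/(ℏG²) = 4.68 × 10¹¹³ J/m³.
3.21 × 10⁻²⁰ / 4.68 × 10¹¹³ = 6.86 × 10⁻¹³⁴

6.86 × 10⁻¹³⁴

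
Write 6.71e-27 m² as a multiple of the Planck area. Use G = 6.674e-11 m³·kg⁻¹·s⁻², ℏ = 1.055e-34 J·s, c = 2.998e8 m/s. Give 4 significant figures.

Planck area: A_P = ℏG/c³ = 2.613e-70 m².
6.71e-27 / 2.613e-70 = 2.568e43

2.568e43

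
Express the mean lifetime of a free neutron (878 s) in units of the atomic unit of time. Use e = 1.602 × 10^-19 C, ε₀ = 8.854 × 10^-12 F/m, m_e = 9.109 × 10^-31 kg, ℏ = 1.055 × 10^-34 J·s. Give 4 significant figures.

atomic unit of time: τ_au = (4πε₀)²ℏ³/(m_e e⁴) = 2.423 × 10^-17 s.
878 / 2.423 × 10^-17 = 3.624 × 10^19

3.624 × 10^19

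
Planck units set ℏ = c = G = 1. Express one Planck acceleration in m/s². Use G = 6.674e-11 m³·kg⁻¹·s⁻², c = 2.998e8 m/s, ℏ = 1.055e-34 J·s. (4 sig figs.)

The unique combination of the constants set to 1 with dimensions of acceleration is a_P = √(c⁷/(ℏG)).
  = √(3.092e103)
  = 5.560e51 m/s²

5.560e51 m/s²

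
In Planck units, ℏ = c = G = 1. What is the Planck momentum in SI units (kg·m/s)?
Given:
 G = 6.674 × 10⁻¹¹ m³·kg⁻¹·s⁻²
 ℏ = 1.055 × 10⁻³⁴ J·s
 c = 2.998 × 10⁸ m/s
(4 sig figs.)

6.527 kg·m/s

Dimensional analysis gives p_P = √(ℏc³/G).
  = √(42.60)
  = 6.527 kg·m/s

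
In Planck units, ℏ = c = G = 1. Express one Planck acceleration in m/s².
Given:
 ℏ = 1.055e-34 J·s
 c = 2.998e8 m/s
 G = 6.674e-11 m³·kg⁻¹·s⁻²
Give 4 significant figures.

5.560e51 m/s²

From ℏ = c = G = 1 the acceleration scale is a_P = √(c⁷/(ℏG)).
  = √(3.092e103)
  = 5.560e51 m/s²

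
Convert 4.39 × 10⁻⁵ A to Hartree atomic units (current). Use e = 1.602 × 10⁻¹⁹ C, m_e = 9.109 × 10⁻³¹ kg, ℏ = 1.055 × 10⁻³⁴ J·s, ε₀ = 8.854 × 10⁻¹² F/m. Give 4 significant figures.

atomic unit of electric current: I_au = e E_h/ℏ = m_e e⁵/((4πε₀)²ℏ³) = 6.612 × 10⁻³ A.
4.39 × 10⁻⁵ / 6.612 × 10⁻³ = 6.640 × 10⁻³

6.640 × 10⁻³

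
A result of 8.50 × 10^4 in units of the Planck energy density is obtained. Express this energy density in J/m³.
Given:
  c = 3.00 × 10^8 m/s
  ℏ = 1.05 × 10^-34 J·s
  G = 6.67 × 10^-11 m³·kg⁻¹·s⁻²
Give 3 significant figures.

3.98 × 10^118 J/m³

One Planck energy density: u_P = c⁷/(ℏG²) = 4.68 × 10^113 J/m³.
8.50 × 10^4 × 4.68 × 10^113 J/m³ = 3.98 × 10^118 J/m³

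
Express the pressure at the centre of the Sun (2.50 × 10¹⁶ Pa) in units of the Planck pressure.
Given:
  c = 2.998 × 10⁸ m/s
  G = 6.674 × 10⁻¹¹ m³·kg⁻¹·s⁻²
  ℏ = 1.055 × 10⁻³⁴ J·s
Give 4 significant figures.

Planck pressure: p_P = c⁷/(ℏG²) = 4.632 × 10¹¹³ Pa.
2.50 × 10¹⁶ / 4.632 × 10¹¹³ = 5.397 × 10⁻⁹⁸

5.397 × 10⁻⁹⁸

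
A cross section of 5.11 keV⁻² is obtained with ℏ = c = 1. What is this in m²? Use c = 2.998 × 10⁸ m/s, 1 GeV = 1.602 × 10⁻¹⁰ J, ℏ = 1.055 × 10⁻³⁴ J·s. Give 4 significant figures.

1.992 × 10⁻¹⁹ m²

Area is [L]² = [E]⁻²·(ℏc)²; restore (ℏc)².
1 GeV⁻² → (ℏc)² × (1 GeV in J)⁻² = 3.898 × 10⁻³² m².
Convert the energy scale: 5.11 keV⁻² = 5.11 × 10¹² GeV⁻².
Result: 5.11 × 10¹² × 3.898 × 10⁻³² = 1.992 × 10⁻¹⁹ m².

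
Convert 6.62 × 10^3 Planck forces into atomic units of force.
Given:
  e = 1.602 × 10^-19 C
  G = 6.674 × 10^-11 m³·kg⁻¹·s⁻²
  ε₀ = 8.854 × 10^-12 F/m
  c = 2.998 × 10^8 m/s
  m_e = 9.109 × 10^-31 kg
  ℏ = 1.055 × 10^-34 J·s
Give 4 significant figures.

9.749 × 10^54

Planck force: F_P = c⁴/G = 1.210 × 10^44 N
atomic unit of force: F_au = E_h/a₀ = m_e²e⁶/((4πε₀)³ℏ⁴) = 8.220 × 10^-8 N
6.62 × 10^3 × 1.210 × 10^44 / 8.220 × 10^-8 = 9.749 × 10^54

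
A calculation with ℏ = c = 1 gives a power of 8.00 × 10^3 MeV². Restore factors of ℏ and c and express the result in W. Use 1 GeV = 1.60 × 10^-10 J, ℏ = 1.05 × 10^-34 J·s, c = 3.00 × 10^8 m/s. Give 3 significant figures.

Power is [E]/[T] = [E]²/ℏ.
1 GeV² → 1/ℏ × (1 GeV in J)² = 2.44 × 10^14 W.
Convert the energy scale: 8.00 × 10^3 MeV² = 8.00 × 10^-3 GeV².
Result: 8.00 × 10^-3 × 2.44 × 10^14 = 1.95 × 10^12 W.

1.95 × 10^12 W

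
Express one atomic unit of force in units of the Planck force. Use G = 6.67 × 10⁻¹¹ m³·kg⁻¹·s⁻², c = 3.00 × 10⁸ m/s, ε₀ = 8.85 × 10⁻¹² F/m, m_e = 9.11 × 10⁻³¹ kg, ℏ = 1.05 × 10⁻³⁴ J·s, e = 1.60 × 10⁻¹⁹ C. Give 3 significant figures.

atomic unit of force: F_au = E_h/a₀ = m_e²e⁶/((4πε₀)³ℏ⁴) = 8.33 × 10⁻⁸ N
Planck force: F_P = c⁴/G = 1.21 × 10⁴⁴ N
ratio = 8.33 × 10⁻⁸ / 1.21 × 10⁴⁴ = 6.86 × 10⁻⁵²

6.86 × 10⁻⁵²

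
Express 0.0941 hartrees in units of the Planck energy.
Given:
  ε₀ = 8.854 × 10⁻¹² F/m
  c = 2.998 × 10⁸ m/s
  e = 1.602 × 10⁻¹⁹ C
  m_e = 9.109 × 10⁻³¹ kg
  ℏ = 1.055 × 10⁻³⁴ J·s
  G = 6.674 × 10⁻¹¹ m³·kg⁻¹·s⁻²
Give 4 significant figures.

2.094 × 10⁻²⁸

hartree: E_h = m_e e⁴/(4πε₀ℏ)² = 4.354 × 10⁻¹⁸ J
Planck energy: E_P = √(ℏc⁵/G) = 1.957 × 10⁹ J
0.0941 × 4.354 × 10⁻¹⁸ / 1.957 × 10⁹ = 2.094 × 10⁻²⁸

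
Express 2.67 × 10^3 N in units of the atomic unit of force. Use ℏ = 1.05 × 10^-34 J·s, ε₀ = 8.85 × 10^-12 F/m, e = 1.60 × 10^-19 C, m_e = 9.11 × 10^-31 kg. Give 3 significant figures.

3.21 × 10^10

atomic unit of force: F_au = E_h/a₀ = m_e²e⁶/((4πε₀)³ℏ⁴) = 8.33 × 10^-8 N.
2.67 × 10^3 / 8.33 × 10^-8 = 3.21 × 10^10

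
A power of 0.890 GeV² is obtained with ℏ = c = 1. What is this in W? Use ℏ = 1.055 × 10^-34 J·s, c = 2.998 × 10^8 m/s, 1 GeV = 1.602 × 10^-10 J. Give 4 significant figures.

2.165 × 10^14 W

Power is [E]/[T] = [E]²/ℏ.
1 GeV² → 1/ℏ × (1 GeV in J)² = 2.433 × 10^14 W.
Result: 0.890 × 2.433 × 10^14 = 2.165 × 10^14 W.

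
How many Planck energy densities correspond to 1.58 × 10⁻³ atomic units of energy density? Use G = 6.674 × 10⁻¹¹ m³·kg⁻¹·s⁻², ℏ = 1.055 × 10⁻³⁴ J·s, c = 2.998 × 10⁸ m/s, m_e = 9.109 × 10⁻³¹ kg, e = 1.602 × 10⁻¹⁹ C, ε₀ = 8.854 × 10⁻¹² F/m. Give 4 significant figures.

9.991 × 10⁻¹⁰⁴

atomic unit of energy density: u_au = E_h/a₀³ = m_e⁴e¹⁰/((4πε₀)⁵ℏ⁸) = 2.929 × 10¹³ J/m³
Planck energy density: u_P = c⁷/(ℏG²) = 4.632 × 10¹¹³ J/m³
1.58 × 10⁻³ × 2.929 × 10¹³ / 4.632 × 10¹¹³ = 9.991 × 10⁻¹⁰⁴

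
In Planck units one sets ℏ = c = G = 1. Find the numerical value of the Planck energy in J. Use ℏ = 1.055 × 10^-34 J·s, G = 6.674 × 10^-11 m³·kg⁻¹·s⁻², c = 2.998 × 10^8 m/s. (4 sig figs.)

E_P = √(ℏc⁵/G)
  = √(3.828 × 10^18)
  = 1.957 × 10^9 J

1.957 × 10^9 J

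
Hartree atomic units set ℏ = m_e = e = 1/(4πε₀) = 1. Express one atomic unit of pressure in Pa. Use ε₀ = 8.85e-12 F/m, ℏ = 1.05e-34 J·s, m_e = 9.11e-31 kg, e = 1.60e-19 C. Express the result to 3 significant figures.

3.01e13 Pa

From ℏ = m_e = e = 1/(4πε₀) = 1 the pressure scale is P_au = E_h/a₀³ = m_e⁴e¹⁰/((4πε₀)⁵ℏ⁸).
E_h = 4.38e-18 J
a₀ = 5.26e-11 m
E_h/a₀³ = 3.01e13 Pa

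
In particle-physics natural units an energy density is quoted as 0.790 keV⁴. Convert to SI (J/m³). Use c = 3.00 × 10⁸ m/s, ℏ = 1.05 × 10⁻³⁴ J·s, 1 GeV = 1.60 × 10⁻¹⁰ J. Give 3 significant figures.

[E]/[L]³ = [E]⁴/(ℏc)³; restore (ℏc)⁻³.
1 GeV⁴ → 1/(ℏc)³ × (1 GeV in J)⁴ = 2.10 × 10³⁷ J/m³.
Convert the energy scale: 0.790 keV⁴ = 7.90 × 10⁻²⁵ GeV⁴.
Result: 7.90 × 10⁻²⁵ × 2.10 × 10³⁷ = 1.66 × 10¹³ J/m³.

1.66 × 10¹³ J/m³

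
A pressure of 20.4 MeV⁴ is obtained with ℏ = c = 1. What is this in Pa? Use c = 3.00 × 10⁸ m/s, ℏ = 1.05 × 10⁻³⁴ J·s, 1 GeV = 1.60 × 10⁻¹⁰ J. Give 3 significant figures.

Pressure is [E]/[L]³ = [E]⁴/(ℏc)³.
1 GeV⁴ → 1/(ℏc)³ × (1 GeV in J)⁴ = 2.10 × 10³⁷ Pa.
Convert the energy scale: 20.4 MeV⁴ = 2.04 × 10⁻¹¹ GeV⁴.
Result: 2.04 × 10⁻¹¹ × 2.10 × 10³⁷ = 4.28 × 10²⁶ Pa.

4.28 × 10²⁶ Pa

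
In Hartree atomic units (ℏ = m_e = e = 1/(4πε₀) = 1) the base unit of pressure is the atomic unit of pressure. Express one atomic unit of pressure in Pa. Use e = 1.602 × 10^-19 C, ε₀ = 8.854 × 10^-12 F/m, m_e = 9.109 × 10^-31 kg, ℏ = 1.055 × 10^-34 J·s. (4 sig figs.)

P_au = E_h/a₀³ = m_e⁴e¹⁰/((4πε₀)⁵ℏ⁸)
E_h = 4.354 × 10^-18 J
a₀ = 5.297 × 10^-11 m
E_h/a₀³ = 2.929 × 10^13 Pa

2.929 × 10^13 Pa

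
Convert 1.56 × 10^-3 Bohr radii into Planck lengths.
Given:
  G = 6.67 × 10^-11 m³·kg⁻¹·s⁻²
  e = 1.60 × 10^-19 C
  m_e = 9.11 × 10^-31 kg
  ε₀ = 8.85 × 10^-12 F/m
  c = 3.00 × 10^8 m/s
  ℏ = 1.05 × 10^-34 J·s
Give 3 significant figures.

Bohr radius: a₀ = 4πε₀ℏ²/(m_e e²) = 5.26 × 10^-11 m
Planck length: ℓ_P = √(ℏG/c³) = 1.61 × 10^-35 m
1.56 × 10^-3 × 5.26 × 10^-11 / 1.61 × 10^-35 = 5.09 × 10^21

5.09 × 10^21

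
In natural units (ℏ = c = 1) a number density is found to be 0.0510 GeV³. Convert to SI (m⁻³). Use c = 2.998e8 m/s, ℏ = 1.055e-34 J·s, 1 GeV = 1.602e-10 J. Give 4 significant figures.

6.627e45 m⁻³

Number density is [L]⁻³ = [E]³/(ℏc)³.
1 GeV³ → 1/(ℏc)³ × (1 GeV in J)³ = 1.299e47 m⁻³.
Result: 0.0510 × 1.299e47 = 6.627e45 m⁻³.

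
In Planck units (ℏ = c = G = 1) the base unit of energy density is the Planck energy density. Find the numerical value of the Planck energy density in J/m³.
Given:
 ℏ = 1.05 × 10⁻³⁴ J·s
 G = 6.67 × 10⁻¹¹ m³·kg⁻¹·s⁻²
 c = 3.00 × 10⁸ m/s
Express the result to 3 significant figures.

4.68 × 10¹¹³ J/m³

u_P = c⁷/(ℏG²)
  = 2.19 × 10⁵⁹ / 4.67 × 10⁻⁵⁵
  = 4.68 × 10¹¹³ J/m³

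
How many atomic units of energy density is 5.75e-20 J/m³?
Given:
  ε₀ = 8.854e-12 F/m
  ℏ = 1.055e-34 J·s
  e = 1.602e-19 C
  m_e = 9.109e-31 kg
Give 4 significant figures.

atomic unit of energy density: u_au = E_h/a₀³ = m_e⁴e¹⁰/((4πε₀)⁵ℏ⁸) = 2.929e13 J/m³.
5.75e-20 / 2.929e13 = 1.963e-33

1.963e-33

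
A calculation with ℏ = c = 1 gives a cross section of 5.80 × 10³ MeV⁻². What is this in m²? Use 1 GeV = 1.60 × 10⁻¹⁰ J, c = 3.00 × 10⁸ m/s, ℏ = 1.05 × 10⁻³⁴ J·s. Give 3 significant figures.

Area is [L]² = [E]⁻²·(ℏc)²; restore (ℏc)².
1 GeV⁻² → (ℏc)² × (1 GeV in J)⁻² = 3.88 × 10⁻³² m².
Convert the energy scale: 5.80 × 10³ MeV⁻² = 5.80 × 10⁹ GeV⁻².
Result: 5.80 × 10⁹ × 3.88 × 10⁻³² = 2.25 × 10⁻²² m².

2.25 × 10⁻²² m²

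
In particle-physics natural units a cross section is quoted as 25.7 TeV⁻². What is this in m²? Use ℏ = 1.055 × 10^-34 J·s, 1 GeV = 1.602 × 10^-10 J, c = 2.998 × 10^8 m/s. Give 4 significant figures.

Area is [L]² = [E]⁻²·(ℏc)²; restore (ℏc)².
1 GeV⁻² → (ℏc)² × (1 GeV in J)⁻² = 3.898 × 10^-32 m².
Convert the energy scale: 25.7 TeV⁻² = 2.57 × 10^-5 GeV⁻².
Result: 2.57 × 10^-5 × 3.898 × 10^-32 = 1.002 × 10^-36 m².

1.002 × 10^-36 m²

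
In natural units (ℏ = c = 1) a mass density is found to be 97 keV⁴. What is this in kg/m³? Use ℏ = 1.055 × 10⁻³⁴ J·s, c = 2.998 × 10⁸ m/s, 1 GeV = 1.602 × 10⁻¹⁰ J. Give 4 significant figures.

Mass density is [E]/(c²[L]³) = [E]⁴/(ℏ³c⁵).
1 GeV⁴ → 1/(ℏ³c⁵) × (1 GeV in J)⁴ = 2.316 × 10²⁰ kg/m³.
Convert the energy scale: 97 keV⁴ = 9.70 × 10⁻²³ GeV⁴.
Result: 9.70 × 10⁻²³ × 2.316 × 10²⁰ = 0.02246 kg/m³.

0.02246 kg/m³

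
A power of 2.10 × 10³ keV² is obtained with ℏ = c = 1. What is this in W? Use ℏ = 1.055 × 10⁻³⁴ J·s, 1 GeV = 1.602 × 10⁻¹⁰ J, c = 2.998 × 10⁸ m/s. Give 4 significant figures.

5.108 × 10⁵ W

Power is [E]/[T] = [E]²/ℏ.
1 GeV² → 1/ℏ × (1 GeV in J)² = 2.433 × 10¹⁴ W.
Convert the energy scale: 2.10 × 10³ keV² = 2.10 × 10⁻⁹ GeV².
Result: 2.10 × 10⁻⁹ × 2.433 × 10¹⁴ = 5.108 × 10⁵ W.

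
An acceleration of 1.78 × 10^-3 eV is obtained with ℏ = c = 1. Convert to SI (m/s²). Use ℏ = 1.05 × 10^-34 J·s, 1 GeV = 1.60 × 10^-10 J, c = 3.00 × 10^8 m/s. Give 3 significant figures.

Acceleration is [L]/[T]² = c·[E]/ℏ.
1 GeV → c/ℏ × (1 GeV in J) = 4.57 × 10^32 m/s².
Convert the energy scale: 1.78 × 10^-3 eV = 1.78 × 10^-12 GeV.
Result: 1.78 × 10^-12 × 4.57 × 10^32 = 8.14 × 10^20 m/s².

8.14 × 10^20 m/s²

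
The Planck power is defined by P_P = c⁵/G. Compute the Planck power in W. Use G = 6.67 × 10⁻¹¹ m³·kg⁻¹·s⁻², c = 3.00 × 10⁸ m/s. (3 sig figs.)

P_P = c⁵/G
  = 2.43 × 10⁴² / 6.67 × 10⁻¹¹
  = 3.64 × 10⁵² W

3.64 × 10⁵² W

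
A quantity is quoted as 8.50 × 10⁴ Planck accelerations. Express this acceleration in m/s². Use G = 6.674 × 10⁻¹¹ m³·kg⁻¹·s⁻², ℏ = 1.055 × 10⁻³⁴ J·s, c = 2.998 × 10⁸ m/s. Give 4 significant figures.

One Planck acceleration: a_P = √(c⁷/(ℏG)) = 5.560 × 10⁵¹ m/s².
8.50 × 10⁴ × 5.560 × 10⁵¹ m/s² = 4.726 × 10⁵⁶ m/s²

4.726 × 10⁵⁶ m/s²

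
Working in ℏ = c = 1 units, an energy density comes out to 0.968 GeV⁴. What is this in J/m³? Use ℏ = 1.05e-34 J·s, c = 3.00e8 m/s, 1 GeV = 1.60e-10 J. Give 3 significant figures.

2.03e37 J/m³

[E]/[L]³ = [E]⁴/(ℏc)³; restore (ℏc)⁻³.
1 GeV⁴ → 1/(ℏc)³ × (1 GeV in J)⁴ = 2.10e37 J/m³.
Result: 0.968 × 2.10e37 = 2.03e37 J/m³.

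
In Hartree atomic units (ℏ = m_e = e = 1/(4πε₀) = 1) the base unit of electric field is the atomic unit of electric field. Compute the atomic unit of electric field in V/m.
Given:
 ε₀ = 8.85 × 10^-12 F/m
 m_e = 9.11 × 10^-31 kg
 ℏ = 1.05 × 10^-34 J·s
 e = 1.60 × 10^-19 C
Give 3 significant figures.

E_au = E_h/(e a₀) = m_e²e⁵/((4πε₀)³ℏ⁴)
E_h = 4.38 × 10^-18 J
a₀ = 5.26 × 10^-11 m
E_h/(e·a₀) = 5.20 × 10^11 V/m

5.20 × 10^11 V/m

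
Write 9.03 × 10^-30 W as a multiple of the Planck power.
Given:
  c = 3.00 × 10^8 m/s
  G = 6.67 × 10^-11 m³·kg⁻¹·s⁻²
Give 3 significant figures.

2.48 × 10^-82

Planck power: P_P = c⁵/G = 3.64 × 10^52 W.
9.03 × 10^-30 / 3.64 × 10^52 = 2.48 × 10^-82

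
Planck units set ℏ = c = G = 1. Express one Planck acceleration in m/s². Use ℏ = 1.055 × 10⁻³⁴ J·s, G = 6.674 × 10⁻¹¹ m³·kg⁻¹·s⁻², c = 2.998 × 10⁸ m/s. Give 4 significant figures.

The unique combination of the constants set to 1 with dimensions of acceleration is a_P = √(c⁷/(ℏG)).
  = √(3.092 × 10¹⁰³)
  = 5.560 × 10⁵¹ m/s²

5.560 × 10⁵¹ m/s²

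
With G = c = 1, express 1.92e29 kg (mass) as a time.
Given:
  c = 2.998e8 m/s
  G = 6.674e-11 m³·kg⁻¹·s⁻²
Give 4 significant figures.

4.755e-7 s

Mass → time via G/c³.
1.92e29 kg × (G/c³) = 4.755e-7 s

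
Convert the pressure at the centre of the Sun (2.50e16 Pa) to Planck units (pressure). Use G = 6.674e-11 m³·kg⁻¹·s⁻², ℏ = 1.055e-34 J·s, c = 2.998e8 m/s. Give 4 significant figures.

5.397e-98

Planck pressure: p_P = c⁷/(ℏG²) = 4.632e113 Pa.
2.50e16 / 4.632e113 = 5.397e-98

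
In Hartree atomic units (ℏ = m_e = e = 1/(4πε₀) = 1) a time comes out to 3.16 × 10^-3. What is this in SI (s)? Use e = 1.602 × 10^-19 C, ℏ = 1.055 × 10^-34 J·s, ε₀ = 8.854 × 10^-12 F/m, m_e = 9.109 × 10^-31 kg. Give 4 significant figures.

7.656 × 10^-20 s

One atomic unit of time: τ_au = (4πε₀)²ℏ³/(m_e e⁴) = 2.423 × 10^-17 s.
3.16 × 10^-3 × 2.423 × 10^-17 s = 7.656 × 10^-20 s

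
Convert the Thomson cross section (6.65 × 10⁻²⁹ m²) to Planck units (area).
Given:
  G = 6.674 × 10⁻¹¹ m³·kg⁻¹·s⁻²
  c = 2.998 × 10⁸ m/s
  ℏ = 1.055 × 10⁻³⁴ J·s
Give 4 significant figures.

2.545 × 10⁴¹

Planck area: A_P = ℏG/c³ = 2.613 × 10⁻⁷⁰ m².
6.65 × 10⁻²⁹ / 2.613 × 10⁻⁷⁰ = 2.545 × 10⁴¹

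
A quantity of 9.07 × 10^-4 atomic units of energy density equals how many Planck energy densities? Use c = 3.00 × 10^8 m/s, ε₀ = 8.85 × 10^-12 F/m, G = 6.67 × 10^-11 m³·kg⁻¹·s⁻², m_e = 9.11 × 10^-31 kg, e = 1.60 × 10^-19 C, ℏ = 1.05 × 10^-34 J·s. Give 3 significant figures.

atomic unit of energy density: u_au = E_h/a₀³ = m_e⁴e¹⁰/((4πε₀)⁵ℏ⁸) = 3.01 × 10^13 J/m³
Planck energy density: u_P = c⁷/(ℏG²) = 4.68 × 10^113 J/m³
9.07 × 10^-4 × 3.01 × 10^13 / 4.68 × 10^113 = 5.84 × 10^-104

5.84 × 10^-104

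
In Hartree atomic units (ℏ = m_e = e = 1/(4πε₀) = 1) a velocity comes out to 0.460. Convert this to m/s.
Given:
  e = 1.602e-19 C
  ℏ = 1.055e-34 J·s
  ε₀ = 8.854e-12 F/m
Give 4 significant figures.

One atomic unit of velocity: v_au = e²/(4πε₀ℏ) = 2.186e6 m/s.
0.460 × 2.186e6 m/s = 1.006e6 m/s

1.006e6 m/s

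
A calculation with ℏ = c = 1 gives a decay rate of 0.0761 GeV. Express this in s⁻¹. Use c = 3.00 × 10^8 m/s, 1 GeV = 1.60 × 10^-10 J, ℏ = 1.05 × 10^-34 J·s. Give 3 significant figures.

1.16 × 10^23 s⁻¹

A rate is [E]/ℏ; divide by ℏ.
1 GeV → 1/ℏ × (1 GeV in J) = 1.52 × 10^24 s⁻¹.
Result: 0.0761 × 1.52 × 10^24 = 1.16 × 10^23 s⁻¹.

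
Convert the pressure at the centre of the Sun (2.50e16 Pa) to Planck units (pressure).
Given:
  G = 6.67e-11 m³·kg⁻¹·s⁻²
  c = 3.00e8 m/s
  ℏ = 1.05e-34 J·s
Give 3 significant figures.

5.34e-98

Planck pressure: p_P = c⁷/(ℏG²) = 4.68e113 Pa.
2.50e16 / 4.68e113 = 5.34e-98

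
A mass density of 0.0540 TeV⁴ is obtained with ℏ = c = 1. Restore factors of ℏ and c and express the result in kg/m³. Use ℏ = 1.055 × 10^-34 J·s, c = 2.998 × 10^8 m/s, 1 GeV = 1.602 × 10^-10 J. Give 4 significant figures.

Mass density is [E]/(c²[L]³) = [E]⁴/(ℏ³c⁵).
1 GeV⁴ → 1/(ℏ³c⁵) × (1 GeV in J)⁴ = 2.316 × 10^20 kg/m³.
Convert the energy scale: 0.0540 TeV⁴ = 5.40 × 10^10 GeV⁴.
Result: 5.40 × 10^10 × 2.316 × 10^20 = 1.251 × 10^31 kg/m³.

1.251 × 10^31 kg/m³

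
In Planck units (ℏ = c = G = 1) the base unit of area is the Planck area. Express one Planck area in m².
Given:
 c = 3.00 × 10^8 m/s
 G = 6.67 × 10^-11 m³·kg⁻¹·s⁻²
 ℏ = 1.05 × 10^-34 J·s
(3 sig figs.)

2.59 × 10^-70 m²

A_P = ℏG/c³
  = 7.00 × 10^-45 / 2.70 × 10^25
  = 2.59 × 10^-70 m²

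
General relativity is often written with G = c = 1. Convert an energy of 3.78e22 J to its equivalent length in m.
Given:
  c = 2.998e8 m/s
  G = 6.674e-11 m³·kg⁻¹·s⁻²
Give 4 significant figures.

3.123e-22 m

Energy → length via G/c⁴.
3.78e22 J × (G/c⁴) = 3.123e-22 m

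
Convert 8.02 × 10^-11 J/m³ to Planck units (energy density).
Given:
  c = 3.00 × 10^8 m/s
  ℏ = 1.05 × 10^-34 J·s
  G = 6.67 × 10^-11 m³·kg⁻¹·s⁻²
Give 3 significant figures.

Planck energy density: u_P = c⁷/(ℏG²) = 4.68 × 10^113 J/m³.
8.02 × 10^-11 / 4.68 × 10^113 = 1.71 × 10^-124

1.71 × 10^-124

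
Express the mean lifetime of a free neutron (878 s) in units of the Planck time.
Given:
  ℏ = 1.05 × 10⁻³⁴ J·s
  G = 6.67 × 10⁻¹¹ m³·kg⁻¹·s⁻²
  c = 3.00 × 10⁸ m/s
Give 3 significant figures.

Planck time: t_P = √(ℏG/c⁵) = 5.37 × 10⁻⁴⁴ s.
878 / 5.37 × 10⁻⁴⁴ = 1.64 × 10⁴⁶

1.64 × 10⁴⁶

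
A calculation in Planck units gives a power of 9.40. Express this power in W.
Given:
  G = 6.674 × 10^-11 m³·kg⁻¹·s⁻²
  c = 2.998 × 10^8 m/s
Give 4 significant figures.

3.411 × 10^53 W

One Planck power: P_P = c⁵/G = 3.629 × 10^52 W.
9.40 × 3.629 × 10^52 W = 3.411 × 10^53 W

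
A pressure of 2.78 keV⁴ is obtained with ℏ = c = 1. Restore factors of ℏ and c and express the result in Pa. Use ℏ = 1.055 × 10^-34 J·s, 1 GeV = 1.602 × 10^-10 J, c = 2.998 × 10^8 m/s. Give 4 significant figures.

Pressure is [E]/[L]³ = [E]⁴/(ℏc)³.
1 GeV⁴ → 1/(ℏc)³ × (1 GeV in J)⁴ = 2.082 × 10^37 Pa.
Convert the energy scale: 2.78 keV⁴ = 2.78 × 10^-24 GeV⁴.
Result: 2.78 × 10^-24 × 2.082 × 10^37 = 5.787 × 10^13 Pa.

5.787 × 10^13 Pa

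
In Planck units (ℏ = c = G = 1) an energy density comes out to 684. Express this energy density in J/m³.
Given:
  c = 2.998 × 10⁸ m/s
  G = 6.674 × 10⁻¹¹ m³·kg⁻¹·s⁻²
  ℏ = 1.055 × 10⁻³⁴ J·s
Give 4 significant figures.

One Planck energy density: u_P = c⁷/(ℏG²) = 4.632 × 10¹¹³ J/m³.
684 × 4.632 × 10¹¹³ J/m³ = 3.168 × 10¹¹⁶ J/m³

3.168 × 10¹¹⁶ J/m³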